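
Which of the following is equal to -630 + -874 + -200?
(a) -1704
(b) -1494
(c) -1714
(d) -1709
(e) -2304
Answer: a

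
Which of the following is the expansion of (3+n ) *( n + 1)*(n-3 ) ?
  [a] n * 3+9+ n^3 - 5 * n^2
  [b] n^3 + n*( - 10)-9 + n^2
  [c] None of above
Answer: c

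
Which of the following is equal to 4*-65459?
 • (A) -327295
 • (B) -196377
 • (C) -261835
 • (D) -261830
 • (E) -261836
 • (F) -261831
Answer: E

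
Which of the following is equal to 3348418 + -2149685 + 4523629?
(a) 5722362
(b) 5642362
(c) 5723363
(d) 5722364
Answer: a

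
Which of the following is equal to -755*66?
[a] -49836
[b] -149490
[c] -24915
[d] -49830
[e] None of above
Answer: d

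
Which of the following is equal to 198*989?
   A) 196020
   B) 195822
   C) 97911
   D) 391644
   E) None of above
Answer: B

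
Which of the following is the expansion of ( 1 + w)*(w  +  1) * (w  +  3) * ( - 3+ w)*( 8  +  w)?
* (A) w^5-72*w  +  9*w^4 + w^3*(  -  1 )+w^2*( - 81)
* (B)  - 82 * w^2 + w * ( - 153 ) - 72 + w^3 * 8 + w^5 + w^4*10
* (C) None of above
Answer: B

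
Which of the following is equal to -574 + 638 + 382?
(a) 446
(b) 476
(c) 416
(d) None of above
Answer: a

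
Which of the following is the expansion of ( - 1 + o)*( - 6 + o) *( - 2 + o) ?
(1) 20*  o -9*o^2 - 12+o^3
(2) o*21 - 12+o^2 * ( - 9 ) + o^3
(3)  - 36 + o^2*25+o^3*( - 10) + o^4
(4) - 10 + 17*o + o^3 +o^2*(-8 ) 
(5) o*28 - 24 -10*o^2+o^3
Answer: 1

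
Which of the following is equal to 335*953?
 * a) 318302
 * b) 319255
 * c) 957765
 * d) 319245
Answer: b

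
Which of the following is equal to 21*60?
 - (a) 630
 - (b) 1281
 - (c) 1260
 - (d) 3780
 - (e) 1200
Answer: c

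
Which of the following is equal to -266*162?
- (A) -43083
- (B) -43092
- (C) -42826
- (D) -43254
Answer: B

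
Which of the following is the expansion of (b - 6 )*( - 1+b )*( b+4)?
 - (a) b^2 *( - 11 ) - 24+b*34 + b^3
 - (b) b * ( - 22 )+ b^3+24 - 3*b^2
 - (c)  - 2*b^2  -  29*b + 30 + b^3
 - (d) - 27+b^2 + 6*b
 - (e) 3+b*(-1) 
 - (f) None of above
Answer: b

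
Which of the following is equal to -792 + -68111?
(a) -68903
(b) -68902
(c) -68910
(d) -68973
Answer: a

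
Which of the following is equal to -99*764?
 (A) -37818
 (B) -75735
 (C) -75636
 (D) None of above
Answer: C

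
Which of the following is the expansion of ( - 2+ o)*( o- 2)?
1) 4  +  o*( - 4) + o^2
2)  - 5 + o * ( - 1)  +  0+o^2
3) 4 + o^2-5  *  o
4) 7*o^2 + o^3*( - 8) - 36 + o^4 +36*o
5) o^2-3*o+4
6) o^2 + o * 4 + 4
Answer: 1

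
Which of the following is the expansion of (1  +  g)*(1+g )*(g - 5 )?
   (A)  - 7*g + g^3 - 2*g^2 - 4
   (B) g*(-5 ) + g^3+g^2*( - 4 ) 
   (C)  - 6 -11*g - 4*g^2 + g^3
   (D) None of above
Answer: D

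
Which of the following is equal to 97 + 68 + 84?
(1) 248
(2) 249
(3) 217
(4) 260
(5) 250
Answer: 2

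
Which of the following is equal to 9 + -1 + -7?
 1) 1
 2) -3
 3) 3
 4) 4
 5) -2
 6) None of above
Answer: 1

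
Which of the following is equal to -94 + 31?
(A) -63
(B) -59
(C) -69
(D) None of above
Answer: A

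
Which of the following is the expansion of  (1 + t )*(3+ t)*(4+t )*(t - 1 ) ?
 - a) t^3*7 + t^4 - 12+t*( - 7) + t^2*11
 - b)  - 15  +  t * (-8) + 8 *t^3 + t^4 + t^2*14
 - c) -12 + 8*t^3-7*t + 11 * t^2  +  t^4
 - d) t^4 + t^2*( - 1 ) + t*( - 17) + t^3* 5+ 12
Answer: a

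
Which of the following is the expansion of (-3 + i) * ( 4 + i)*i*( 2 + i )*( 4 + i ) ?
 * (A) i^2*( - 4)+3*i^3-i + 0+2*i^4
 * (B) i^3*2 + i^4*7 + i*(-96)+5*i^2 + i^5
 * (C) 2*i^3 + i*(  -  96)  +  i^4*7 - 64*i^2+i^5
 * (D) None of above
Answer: C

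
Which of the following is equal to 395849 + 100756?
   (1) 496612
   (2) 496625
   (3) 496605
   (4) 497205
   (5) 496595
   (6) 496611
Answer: 3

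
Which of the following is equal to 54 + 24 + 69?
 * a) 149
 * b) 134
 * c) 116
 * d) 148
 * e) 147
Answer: e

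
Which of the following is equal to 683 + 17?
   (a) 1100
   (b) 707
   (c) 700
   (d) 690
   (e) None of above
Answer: c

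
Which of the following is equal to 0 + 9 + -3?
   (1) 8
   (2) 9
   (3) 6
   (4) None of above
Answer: 3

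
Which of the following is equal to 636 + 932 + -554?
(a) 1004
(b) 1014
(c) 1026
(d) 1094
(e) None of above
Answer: b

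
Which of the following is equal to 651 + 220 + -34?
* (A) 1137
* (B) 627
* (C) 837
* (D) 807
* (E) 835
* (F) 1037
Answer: C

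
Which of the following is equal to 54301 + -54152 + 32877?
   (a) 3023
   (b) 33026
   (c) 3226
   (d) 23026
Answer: b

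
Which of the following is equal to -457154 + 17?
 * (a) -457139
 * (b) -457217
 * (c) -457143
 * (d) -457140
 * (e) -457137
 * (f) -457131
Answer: e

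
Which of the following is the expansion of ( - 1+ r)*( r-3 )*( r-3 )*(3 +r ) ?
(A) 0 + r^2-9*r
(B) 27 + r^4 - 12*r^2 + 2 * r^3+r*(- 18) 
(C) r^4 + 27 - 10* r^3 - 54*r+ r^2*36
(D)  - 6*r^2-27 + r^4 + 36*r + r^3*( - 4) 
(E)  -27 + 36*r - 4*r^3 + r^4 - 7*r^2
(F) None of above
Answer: D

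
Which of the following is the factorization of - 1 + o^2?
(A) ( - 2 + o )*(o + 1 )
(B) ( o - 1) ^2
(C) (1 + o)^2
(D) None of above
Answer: D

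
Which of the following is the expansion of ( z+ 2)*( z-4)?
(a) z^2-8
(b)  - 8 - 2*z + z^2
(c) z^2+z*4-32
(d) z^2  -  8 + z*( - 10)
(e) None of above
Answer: b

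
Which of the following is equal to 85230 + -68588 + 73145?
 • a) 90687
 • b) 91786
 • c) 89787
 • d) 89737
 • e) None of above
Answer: c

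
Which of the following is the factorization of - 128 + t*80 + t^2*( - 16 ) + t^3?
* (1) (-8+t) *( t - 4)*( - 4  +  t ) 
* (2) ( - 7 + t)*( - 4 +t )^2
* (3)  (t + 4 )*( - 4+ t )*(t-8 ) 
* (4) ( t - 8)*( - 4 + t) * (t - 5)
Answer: 1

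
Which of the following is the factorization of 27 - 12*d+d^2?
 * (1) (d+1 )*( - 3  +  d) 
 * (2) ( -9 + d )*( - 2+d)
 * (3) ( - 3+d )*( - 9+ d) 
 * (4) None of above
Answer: 3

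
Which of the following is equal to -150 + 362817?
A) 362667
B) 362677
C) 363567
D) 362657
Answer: A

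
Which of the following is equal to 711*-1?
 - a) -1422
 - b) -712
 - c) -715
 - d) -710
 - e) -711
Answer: e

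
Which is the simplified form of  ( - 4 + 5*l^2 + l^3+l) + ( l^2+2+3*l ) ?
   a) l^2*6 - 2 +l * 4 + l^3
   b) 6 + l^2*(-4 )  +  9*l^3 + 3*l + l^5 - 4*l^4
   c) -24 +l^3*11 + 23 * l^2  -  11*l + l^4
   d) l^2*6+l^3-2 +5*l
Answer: a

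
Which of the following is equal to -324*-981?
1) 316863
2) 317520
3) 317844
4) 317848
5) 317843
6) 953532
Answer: 3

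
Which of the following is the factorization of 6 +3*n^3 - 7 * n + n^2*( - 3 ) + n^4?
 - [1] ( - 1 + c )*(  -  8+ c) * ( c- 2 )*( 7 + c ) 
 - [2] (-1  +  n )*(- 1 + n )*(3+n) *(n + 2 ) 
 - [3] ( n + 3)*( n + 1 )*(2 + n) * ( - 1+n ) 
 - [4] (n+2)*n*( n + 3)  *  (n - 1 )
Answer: 2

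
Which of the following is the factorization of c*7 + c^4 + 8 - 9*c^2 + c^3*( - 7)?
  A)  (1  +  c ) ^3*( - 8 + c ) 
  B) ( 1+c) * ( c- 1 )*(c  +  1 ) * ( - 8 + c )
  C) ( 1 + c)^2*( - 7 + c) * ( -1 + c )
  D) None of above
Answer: B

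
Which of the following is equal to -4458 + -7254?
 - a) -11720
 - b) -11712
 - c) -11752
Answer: b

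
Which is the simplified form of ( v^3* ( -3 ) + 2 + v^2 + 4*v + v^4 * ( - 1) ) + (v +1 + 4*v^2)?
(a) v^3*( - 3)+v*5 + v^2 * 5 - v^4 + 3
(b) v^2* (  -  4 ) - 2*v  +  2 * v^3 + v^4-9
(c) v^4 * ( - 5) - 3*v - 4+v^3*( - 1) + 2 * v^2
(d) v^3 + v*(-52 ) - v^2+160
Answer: a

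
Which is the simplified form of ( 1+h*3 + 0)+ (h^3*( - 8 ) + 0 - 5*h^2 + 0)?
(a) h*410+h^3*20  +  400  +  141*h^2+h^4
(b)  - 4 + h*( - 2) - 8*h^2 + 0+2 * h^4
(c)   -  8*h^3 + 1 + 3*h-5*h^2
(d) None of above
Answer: c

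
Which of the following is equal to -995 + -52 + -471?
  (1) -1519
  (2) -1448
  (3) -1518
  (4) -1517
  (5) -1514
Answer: 3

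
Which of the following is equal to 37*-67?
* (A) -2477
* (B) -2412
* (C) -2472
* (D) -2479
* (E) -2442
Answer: D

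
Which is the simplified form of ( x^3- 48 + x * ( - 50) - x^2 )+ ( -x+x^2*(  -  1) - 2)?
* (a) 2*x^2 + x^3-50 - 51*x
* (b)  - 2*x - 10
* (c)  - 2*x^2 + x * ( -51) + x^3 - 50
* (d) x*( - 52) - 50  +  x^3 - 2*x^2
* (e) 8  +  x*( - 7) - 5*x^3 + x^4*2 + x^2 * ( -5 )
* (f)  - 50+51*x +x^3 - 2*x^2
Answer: c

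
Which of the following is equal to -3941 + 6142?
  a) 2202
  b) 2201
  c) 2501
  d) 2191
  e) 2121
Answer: b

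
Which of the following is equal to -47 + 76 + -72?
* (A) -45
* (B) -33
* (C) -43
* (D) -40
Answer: C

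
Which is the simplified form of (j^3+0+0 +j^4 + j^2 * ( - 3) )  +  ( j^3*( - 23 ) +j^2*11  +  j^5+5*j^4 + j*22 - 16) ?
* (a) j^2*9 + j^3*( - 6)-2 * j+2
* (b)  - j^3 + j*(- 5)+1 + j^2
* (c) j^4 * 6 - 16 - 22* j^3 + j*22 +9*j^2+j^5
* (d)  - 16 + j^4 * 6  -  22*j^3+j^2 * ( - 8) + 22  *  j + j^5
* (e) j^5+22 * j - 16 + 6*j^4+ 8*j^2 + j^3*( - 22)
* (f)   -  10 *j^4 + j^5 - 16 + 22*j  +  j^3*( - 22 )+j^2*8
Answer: e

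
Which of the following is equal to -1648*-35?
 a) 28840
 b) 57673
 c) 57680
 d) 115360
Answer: c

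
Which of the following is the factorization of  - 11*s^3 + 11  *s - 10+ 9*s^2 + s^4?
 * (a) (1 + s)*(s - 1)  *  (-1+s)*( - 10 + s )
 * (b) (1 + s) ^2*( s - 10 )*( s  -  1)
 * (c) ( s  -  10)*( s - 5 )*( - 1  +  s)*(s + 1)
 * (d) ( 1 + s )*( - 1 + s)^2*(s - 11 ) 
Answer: a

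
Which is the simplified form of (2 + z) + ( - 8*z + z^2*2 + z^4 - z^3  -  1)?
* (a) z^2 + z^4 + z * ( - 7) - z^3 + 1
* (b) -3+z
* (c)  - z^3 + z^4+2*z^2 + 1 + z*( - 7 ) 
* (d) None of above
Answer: c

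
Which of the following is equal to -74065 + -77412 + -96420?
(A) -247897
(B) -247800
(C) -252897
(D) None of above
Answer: A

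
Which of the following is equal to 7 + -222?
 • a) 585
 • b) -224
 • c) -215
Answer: c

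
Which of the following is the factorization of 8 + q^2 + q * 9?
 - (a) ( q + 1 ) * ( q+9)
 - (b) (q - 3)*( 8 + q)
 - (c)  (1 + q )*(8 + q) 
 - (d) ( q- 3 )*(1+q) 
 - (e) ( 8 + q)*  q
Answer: c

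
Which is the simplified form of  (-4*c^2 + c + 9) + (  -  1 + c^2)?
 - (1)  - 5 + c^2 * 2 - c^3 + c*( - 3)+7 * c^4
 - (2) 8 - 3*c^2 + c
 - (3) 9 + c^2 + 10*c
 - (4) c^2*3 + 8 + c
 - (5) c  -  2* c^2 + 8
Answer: 2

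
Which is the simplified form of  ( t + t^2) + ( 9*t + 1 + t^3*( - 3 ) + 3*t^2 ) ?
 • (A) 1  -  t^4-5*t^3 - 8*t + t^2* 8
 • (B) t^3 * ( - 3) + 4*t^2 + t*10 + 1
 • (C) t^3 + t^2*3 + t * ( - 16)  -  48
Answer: B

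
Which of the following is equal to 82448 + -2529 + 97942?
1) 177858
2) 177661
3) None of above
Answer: 3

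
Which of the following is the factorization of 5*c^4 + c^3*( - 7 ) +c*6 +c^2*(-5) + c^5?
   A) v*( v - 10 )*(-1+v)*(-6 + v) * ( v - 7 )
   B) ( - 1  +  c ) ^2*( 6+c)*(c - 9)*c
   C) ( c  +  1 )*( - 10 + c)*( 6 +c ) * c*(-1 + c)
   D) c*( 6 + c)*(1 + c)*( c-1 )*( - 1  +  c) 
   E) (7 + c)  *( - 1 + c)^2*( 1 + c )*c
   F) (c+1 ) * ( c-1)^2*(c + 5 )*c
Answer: D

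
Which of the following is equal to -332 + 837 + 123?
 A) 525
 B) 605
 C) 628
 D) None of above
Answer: C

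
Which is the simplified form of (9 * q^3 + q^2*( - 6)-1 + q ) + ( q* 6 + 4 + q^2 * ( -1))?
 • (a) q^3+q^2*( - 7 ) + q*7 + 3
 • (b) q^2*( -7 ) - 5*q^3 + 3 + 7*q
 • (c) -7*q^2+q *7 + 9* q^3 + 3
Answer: c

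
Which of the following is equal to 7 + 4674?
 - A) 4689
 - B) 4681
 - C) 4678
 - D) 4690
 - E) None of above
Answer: B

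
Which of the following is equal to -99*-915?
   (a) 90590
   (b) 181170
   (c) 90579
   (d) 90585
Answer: d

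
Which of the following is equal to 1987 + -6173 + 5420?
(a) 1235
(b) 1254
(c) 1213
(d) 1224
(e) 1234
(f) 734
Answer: e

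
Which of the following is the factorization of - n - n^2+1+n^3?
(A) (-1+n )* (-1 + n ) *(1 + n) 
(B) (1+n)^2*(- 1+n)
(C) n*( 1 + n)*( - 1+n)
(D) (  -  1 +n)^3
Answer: A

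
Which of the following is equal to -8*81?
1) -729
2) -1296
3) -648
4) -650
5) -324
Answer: 3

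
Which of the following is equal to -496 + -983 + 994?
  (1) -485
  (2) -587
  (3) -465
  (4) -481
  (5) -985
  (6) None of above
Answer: 1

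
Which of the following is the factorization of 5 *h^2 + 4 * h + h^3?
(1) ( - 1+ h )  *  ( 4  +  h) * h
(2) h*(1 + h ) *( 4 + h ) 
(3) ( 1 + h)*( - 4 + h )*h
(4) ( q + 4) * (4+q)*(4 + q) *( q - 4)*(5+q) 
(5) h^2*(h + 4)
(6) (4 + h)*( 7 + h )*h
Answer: 2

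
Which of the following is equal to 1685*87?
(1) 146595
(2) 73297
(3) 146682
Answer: 1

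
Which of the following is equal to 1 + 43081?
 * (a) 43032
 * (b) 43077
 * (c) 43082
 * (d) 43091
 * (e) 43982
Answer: c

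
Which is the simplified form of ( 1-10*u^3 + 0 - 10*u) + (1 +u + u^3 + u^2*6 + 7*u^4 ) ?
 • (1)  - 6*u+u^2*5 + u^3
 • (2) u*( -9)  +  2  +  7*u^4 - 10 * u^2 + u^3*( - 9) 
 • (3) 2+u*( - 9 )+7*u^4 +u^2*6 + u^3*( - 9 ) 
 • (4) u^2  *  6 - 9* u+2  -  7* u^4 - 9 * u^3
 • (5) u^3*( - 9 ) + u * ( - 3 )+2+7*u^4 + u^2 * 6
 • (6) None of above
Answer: 3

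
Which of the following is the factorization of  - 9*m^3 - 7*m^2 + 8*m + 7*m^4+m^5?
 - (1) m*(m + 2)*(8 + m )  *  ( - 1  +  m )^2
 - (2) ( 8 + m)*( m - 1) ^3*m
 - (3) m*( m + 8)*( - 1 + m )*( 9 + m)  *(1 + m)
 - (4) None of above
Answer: 4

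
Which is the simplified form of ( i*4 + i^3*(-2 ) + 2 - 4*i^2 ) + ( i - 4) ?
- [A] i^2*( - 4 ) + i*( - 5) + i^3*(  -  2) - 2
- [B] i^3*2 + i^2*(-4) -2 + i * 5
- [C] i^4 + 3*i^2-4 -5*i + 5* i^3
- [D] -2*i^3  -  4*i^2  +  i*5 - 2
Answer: D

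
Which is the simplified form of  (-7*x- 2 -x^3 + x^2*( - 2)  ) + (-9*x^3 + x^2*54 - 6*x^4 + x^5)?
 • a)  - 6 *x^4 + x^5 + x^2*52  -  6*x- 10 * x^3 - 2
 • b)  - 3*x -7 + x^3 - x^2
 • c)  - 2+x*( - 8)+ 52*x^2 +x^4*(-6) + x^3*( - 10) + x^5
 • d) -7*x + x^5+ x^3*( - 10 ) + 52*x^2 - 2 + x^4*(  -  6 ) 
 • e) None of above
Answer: d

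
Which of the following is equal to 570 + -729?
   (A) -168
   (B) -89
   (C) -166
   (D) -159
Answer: D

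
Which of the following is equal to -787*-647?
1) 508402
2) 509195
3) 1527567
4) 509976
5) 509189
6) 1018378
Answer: 5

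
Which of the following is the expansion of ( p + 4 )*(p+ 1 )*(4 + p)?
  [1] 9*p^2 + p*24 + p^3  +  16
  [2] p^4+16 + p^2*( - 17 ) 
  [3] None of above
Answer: 1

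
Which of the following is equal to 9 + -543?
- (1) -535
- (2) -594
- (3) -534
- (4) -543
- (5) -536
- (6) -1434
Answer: 3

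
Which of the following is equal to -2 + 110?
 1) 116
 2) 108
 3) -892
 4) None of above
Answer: 2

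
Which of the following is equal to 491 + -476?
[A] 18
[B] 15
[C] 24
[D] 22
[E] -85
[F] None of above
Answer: B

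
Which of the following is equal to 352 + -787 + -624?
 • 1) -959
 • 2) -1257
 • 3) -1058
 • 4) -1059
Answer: 4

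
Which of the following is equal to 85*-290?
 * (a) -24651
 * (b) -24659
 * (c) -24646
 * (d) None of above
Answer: d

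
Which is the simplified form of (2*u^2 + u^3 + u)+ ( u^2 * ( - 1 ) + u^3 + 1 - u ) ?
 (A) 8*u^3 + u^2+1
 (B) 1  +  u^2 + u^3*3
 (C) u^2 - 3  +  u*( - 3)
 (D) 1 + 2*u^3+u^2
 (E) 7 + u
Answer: D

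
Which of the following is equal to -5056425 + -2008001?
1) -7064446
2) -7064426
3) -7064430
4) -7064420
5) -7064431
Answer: 2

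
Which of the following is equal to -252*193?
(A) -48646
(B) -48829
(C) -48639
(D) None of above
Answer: D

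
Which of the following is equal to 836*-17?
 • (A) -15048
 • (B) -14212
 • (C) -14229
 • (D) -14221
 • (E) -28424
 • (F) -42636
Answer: B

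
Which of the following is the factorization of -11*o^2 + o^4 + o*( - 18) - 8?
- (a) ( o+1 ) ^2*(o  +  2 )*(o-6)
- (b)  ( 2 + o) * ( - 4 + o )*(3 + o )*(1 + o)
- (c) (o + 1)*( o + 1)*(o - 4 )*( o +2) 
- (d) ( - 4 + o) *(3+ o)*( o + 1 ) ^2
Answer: c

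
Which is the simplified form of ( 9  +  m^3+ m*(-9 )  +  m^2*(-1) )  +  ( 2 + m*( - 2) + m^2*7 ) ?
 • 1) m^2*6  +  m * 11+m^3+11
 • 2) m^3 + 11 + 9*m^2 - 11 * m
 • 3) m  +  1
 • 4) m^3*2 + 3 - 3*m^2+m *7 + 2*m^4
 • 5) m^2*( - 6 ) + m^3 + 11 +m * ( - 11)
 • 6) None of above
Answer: 6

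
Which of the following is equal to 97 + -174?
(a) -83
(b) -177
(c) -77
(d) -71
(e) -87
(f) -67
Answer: c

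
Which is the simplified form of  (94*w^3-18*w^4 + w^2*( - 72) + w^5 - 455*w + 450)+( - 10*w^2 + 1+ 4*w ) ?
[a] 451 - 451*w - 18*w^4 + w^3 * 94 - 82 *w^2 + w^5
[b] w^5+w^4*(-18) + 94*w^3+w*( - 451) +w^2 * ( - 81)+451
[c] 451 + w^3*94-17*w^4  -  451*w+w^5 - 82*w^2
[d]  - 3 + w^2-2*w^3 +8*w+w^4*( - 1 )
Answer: a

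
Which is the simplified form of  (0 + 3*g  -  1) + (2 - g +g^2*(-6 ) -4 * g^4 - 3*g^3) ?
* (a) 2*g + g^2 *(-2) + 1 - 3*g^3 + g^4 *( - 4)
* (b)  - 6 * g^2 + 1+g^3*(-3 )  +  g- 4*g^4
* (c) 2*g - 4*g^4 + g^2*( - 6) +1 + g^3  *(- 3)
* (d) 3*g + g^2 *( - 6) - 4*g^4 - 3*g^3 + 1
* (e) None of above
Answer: c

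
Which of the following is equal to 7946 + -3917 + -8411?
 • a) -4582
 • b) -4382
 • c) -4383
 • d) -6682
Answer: b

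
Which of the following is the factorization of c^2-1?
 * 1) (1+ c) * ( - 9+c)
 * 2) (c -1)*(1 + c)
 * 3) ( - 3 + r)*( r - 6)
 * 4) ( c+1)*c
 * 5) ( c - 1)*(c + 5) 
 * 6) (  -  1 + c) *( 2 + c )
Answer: 2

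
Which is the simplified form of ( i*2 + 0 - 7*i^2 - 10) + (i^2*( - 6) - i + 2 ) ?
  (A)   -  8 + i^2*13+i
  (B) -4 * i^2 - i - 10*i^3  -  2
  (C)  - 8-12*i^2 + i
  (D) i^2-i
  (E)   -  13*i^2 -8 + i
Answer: E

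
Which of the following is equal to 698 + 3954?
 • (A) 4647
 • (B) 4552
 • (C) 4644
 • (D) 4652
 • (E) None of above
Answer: D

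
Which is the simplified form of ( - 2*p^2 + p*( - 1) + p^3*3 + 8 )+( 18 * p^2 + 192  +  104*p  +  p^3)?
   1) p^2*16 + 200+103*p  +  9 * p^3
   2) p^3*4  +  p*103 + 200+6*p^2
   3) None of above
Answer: 3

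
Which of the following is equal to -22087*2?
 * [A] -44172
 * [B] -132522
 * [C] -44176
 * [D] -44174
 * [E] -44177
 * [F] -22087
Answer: D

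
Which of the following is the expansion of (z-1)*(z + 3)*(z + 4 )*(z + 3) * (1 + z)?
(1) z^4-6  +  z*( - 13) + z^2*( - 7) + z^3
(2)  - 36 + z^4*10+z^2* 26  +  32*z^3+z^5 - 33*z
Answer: 2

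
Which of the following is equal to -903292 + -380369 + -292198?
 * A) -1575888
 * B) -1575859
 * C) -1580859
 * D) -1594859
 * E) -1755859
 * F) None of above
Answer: B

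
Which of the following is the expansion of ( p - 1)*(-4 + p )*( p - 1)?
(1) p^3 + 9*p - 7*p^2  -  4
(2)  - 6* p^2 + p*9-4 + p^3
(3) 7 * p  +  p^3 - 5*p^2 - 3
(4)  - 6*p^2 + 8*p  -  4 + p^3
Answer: 2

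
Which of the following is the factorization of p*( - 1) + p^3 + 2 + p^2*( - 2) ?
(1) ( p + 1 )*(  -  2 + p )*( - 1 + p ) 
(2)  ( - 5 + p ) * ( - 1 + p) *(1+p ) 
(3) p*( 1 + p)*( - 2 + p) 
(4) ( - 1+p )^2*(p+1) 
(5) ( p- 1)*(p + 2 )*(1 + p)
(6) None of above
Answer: 1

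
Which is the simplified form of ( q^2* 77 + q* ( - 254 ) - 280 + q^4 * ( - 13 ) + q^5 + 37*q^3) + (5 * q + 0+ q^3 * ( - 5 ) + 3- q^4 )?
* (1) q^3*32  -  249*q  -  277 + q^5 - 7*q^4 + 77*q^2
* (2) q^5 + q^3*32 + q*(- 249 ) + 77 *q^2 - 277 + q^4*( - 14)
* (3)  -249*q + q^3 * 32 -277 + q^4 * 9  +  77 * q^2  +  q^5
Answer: 2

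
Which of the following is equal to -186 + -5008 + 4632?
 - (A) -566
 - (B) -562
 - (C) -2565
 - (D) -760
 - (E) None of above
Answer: B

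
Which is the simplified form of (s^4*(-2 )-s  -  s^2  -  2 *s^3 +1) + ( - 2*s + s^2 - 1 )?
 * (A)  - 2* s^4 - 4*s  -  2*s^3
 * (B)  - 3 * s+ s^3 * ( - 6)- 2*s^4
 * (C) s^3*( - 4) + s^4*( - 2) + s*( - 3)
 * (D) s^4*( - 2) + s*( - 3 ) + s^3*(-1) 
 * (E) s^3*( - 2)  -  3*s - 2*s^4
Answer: E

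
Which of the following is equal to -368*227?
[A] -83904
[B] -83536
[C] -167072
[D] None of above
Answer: B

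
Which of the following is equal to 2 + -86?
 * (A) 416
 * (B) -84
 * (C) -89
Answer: B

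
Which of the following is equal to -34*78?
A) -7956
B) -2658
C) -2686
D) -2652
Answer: D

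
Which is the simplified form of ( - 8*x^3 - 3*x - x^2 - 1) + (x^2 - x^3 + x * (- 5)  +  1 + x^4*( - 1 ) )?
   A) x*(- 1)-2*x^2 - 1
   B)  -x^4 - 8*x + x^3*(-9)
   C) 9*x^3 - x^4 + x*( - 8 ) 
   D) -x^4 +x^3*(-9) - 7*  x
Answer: B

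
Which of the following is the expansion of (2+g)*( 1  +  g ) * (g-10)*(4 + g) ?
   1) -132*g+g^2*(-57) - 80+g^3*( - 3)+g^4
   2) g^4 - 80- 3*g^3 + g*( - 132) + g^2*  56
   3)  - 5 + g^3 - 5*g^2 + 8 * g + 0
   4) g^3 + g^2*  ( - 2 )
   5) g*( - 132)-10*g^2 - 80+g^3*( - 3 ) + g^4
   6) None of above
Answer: 6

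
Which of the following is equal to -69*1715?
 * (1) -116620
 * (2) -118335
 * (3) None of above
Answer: 2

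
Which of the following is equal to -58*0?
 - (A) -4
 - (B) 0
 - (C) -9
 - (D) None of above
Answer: B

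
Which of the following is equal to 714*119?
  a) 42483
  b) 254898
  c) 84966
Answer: c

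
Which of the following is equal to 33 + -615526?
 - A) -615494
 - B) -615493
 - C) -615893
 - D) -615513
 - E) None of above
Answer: B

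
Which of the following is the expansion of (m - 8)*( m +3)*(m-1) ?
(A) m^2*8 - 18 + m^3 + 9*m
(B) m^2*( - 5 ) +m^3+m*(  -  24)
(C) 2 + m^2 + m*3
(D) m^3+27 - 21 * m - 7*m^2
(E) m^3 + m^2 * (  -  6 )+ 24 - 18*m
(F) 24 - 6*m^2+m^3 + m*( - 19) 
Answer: F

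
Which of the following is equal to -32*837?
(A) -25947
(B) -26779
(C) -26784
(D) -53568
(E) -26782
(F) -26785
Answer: C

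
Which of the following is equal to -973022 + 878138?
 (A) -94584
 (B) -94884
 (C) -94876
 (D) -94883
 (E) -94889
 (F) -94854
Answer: B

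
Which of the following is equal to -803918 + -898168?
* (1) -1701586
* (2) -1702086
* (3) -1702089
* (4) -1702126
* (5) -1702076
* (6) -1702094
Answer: 2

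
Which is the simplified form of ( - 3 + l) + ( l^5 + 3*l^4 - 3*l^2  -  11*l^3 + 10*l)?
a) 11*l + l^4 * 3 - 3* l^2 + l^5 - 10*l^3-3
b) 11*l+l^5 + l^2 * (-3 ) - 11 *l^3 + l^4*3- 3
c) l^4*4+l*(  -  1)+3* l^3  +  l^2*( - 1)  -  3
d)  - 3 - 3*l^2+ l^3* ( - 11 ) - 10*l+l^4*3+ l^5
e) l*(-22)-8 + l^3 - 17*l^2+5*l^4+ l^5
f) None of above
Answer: b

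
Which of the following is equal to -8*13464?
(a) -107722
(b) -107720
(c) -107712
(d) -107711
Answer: c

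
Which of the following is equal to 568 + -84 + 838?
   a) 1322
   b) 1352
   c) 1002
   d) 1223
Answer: a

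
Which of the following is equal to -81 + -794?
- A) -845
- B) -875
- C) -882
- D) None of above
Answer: B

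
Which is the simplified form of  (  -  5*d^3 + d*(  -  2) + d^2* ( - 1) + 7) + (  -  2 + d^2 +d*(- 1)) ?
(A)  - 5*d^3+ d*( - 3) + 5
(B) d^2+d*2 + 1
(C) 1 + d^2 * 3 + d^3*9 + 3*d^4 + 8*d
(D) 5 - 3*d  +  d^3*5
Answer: A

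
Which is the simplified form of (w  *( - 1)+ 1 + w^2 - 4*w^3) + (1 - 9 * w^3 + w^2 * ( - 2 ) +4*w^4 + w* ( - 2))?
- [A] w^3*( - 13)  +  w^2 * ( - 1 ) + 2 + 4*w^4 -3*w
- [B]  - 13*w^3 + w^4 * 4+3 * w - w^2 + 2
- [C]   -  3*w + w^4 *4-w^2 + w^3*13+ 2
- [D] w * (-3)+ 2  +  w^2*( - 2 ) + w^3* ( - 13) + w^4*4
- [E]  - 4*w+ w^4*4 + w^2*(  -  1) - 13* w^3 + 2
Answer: A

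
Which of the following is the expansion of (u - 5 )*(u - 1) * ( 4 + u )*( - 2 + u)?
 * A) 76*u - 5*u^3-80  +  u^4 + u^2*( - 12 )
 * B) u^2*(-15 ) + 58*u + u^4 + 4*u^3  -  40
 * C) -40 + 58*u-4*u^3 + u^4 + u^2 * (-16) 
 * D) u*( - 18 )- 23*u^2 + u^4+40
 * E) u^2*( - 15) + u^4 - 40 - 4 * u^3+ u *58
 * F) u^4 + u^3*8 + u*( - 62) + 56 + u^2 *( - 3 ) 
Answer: E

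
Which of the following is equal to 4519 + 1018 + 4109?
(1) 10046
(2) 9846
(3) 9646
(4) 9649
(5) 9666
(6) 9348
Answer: 3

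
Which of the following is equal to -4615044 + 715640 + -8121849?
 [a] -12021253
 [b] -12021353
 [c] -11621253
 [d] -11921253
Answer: a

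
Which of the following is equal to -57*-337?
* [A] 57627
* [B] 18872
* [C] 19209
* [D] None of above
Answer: C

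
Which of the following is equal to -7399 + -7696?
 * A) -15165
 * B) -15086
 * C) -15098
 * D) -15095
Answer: D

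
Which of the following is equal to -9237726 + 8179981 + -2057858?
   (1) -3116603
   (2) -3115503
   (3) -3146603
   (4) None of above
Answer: 4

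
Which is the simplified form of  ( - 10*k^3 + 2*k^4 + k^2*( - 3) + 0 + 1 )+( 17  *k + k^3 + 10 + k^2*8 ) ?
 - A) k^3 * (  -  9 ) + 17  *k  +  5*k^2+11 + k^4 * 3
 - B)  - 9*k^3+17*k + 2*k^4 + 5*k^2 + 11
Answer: B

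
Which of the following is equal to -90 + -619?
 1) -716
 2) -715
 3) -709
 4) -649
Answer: 3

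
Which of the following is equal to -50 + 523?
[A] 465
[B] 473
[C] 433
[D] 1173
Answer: B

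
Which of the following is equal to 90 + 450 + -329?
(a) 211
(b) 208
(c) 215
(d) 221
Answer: a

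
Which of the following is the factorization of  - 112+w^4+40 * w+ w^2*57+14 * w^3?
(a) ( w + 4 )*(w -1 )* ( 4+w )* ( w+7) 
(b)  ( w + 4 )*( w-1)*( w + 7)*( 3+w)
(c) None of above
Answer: a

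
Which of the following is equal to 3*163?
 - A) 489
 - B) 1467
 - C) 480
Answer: A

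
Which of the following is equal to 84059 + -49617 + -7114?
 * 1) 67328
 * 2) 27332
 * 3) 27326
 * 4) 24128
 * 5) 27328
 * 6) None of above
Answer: 5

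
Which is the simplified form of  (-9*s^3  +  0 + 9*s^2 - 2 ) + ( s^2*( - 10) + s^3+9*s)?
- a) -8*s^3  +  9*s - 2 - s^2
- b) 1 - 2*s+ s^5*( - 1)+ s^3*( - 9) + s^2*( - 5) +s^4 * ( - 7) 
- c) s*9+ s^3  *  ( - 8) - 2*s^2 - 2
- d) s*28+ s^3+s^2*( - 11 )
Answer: a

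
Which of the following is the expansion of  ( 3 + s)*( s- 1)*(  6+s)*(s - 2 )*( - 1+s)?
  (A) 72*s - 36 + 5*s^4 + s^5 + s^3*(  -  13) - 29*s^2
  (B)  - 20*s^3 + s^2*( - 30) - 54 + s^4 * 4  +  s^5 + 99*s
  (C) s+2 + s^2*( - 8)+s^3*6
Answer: A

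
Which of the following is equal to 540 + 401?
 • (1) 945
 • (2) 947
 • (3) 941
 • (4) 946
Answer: 3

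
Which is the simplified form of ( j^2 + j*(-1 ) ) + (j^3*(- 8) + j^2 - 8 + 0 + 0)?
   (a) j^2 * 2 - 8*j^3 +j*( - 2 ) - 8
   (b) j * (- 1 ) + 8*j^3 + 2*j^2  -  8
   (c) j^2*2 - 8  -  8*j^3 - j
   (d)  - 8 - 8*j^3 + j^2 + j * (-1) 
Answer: c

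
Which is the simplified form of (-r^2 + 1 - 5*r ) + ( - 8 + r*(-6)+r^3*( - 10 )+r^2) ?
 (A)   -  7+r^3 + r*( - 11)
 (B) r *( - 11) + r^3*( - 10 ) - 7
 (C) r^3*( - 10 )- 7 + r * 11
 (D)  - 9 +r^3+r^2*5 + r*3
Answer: B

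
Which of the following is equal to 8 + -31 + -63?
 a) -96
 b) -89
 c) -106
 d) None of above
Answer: d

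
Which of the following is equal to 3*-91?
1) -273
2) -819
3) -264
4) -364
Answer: 1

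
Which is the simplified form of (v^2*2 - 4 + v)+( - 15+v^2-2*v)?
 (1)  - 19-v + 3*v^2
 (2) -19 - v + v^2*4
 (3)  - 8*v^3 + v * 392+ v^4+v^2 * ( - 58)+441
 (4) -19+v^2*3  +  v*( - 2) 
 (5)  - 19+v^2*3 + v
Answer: 1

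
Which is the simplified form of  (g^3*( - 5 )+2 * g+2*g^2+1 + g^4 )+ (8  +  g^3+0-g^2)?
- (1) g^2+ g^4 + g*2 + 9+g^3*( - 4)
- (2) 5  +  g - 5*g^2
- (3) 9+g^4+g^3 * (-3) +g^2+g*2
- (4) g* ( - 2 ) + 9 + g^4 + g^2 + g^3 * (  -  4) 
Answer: 1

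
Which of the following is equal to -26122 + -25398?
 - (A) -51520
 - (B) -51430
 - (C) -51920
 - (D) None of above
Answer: A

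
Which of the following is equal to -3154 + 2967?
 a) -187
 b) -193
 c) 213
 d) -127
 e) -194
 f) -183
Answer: a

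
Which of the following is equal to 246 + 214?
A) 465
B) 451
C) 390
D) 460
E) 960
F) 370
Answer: D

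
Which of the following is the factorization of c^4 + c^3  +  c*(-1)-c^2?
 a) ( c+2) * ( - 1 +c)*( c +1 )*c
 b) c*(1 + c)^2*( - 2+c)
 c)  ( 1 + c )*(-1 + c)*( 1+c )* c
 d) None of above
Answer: c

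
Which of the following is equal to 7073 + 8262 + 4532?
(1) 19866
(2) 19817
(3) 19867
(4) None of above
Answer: 3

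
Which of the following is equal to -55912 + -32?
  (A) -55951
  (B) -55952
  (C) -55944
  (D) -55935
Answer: C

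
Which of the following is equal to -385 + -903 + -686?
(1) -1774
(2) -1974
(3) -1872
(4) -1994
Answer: 2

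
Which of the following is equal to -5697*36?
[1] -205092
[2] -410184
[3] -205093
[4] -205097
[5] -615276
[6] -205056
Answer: 1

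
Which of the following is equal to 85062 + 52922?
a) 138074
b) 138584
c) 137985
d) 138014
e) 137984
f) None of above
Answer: e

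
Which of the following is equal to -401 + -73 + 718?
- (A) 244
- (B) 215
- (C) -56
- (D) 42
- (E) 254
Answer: A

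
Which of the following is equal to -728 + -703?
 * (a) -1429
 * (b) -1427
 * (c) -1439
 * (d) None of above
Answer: d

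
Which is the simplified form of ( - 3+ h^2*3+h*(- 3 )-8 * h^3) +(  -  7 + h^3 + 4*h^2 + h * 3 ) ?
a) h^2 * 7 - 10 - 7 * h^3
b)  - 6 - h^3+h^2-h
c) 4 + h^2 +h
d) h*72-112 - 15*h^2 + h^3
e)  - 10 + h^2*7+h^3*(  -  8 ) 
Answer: a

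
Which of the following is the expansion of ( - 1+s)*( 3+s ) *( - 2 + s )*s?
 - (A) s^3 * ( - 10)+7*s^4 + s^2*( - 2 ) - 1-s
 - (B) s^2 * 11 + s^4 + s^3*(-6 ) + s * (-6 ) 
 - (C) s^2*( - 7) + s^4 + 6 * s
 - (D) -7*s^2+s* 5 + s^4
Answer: C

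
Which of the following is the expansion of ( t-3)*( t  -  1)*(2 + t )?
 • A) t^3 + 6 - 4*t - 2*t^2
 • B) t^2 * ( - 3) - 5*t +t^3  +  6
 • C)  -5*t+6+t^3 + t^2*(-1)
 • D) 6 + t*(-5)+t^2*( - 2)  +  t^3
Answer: D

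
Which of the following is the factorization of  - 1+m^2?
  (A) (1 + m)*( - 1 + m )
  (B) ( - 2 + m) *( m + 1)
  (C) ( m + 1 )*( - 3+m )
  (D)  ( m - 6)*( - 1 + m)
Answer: A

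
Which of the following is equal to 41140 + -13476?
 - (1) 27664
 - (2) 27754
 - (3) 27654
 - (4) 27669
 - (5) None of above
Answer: 1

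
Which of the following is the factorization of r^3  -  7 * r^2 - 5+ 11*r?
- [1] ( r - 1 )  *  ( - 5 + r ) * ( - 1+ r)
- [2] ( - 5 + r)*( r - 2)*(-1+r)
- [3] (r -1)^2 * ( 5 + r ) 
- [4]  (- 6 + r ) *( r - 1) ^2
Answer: 1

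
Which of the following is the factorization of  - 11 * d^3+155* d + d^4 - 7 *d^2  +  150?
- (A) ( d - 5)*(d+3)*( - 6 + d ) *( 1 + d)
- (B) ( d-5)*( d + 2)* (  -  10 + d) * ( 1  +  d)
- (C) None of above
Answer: C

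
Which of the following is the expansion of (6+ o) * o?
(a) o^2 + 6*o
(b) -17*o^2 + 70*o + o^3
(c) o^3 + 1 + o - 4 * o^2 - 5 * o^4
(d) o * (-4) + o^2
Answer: a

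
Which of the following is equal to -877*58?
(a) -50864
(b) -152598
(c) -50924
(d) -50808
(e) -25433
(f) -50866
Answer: f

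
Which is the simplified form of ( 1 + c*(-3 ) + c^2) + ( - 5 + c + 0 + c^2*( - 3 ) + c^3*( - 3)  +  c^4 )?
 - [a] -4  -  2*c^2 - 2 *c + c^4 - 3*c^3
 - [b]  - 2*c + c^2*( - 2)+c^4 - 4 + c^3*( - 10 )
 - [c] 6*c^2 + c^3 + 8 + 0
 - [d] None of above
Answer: a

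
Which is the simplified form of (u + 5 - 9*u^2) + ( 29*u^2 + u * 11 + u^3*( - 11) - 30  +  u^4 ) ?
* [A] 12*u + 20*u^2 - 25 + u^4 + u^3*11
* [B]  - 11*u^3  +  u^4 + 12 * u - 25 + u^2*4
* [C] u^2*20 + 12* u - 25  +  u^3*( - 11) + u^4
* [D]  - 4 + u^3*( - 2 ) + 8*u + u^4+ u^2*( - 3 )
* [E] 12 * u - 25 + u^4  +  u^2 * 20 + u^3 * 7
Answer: C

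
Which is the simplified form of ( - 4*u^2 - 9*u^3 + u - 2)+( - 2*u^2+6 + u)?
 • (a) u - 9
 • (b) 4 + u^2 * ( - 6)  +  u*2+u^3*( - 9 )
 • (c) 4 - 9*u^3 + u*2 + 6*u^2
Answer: b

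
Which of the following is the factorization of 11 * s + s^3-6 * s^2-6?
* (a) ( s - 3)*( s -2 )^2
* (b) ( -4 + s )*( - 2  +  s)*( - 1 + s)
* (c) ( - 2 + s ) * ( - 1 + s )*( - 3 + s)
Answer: c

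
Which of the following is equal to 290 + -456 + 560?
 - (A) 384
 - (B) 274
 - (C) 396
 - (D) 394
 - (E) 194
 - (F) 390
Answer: D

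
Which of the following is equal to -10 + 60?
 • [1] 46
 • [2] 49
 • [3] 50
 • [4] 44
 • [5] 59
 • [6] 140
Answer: 3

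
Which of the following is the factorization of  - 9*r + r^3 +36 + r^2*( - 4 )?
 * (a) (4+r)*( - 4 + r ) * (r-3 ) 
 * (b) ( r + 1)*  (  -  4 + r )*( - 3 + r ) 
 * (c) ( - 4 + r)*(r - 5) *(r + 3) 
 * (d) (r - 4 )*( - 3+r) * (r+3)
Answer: d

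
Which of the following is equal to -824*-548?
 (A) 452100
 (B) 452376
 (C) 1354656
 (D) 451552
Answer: D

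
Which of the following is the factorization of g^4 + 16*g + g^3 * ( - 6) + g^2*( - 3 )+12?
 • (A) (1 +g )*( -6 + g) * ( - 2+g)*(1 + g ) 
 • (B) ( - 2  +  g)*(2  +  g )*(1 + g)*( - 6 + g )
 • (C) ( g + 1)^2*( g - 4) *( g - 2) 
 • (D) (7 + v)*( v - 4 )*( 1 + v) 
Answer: A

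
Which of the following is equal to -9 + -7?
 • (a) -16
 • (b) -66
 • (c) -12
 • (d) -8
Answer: a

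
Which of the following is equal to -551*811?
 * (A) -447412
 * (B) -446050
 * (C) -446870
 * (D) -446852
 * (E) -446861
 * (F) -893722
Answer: E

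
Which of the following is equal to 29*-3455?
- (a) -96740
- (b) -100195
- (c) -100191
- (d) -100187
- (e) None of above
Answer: b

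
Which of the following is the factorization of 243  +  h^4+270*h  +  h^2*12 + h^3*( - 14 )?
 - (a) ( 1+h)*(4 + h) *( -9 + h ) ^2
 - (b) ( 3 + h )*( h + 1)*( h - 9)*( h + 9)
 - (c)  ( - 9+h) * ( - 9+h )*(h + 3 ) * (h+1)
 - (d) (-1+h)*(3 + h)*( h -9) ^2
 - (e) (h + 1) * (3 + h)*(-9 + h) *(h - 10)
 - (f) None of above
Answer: c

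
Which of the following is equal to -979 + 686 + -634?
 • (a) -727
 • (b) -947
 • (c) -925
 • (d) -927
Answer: d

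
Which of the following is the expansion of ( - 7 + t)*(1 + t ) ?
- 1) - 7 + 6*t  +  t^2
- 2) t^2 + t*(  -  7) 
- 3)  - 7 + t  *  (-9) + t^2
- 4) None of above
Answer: 4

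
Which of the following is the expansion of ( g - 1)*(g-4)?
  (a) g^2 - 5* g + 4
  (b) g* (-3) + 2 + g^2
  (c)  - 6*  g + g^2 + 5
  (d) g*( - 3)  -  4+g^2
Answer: a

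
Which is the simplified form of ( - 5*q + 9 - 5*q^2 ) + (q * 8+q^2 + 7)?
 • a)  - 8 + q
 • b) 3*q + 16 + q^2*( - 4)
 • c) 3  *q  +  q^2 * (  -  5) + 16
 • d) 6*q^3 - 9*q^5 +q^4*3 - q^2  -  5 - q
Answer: b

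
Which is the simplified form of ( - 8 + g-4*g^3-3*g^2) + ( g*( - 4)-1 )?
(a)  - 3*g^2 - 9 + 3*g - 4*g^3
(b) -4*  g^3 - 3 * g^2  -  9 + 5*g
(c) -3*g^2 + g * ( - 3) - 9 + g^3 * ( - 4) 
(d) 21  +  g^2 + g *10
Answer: c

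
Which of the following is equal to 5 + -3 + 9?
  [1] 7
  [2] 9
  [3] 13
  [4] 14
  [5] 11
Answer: 5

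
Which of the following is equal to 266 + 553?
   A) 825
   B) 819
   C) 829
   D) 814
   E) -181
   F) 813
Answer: B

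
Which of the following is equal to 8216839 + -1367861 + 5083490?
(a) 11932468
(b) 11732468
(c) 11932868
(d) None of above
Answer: a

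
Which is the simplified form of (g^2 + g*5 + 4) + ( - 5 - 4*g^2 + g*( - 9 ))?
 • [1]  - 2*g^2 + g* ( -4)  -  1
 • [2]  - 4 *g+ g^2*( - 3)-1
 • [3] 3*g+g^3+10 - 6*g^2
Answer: 2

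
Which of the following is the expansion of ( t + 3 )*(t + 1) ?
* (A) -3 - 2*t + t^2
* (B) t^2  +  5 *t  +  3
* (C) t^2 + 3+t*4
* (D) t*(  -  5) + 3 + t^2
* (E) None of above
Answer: C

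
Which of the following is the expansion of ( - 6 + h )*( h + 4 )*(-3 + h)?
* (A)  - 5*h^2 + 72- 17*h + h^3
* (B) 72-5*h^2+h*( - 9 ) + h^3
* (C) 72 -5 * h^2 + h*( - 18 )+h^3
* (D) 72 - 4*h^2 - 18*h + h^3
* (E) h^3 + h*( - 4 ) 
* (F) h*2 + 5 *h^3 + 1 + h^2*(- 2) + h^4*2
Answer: C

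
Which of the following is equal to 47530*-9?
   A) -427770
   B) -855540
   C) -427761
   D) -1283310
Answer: A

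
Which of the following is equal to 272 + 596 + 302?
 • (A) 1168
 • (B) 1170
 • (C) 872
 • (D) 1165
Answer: B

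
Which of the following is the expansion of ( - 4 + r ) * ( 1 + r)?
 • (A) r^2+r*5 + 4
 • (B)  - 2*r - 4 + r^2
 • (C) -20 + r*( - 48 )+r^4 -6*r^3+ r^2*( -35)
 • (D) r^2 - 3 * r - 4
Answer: D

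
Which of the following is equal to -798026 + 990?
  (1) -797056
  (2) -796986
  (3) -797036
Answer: 3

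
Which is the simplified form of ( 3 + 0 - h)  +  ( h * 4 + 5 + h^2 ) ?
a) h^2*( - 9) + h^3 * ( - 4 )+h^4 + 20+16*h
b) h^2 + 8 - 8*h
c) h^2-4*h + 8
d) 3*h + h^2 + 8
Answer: d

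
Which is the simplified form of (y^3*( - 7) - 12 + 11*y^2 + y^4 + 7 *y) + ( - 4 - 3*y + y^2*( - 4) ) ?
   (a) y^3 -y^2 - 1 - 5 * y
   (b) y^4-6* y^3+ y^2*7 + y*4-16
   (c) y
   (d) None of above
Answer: d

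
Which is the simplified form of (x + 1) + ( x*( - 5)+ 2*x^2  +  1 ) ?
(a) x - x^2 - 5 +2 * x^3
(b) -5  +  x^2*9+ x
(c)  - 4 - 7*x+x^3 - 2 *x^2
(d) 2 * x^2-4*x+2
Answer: d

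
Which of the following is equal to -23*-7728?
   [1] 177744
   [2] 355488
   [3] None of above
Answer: 1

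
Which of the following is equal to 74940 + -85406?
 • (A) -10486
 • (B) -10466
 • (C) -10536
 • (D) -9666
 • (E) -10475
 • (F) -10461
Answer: B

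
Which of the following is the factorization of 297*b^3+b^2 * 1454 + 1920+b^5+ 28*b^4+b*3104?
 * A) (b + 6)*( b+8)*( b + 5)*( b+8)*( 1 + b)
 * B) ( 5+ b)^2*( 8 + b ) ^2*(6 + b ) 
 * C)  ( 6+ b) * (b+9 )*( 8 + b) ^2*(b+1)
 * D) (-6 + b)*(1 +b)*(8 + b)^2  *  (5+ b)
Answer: A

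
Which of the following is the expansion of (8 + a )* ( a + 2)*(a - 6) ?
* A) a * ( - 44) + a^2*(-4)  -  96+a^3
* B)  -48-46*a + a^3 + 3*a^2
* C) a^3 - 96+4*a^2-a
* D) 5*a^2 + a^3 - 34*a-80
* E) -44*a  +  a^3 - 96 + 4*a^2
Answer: E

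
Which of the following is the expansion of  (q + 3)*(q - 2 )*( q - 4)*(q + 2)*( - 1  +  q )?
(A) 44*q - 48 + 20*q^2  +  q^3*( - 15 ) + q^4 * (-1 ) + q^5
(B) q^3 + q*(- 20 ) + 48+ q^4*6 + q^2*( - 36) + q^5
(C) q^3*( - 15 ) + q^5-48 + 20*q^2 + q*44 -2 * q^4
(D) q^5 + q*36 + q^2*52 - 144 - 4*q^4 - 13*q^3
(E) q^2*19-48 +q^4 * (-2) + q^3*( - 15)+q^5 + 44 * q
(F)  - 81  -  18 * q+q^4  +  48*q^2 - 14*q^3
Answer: C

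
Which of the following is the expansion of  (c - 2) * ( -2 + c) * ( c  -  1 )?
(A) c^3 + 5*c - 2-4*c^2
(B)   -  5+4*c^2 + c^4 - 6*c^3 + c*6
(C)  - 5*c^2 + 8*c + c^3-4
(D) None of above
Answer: C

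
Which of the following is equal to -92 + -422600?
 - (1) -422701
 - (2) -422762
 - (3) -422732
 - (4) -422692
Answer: 4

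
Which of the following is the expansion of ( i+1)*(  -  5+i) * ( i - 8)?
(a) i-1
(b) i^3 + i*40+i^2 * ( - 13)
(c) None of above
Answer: c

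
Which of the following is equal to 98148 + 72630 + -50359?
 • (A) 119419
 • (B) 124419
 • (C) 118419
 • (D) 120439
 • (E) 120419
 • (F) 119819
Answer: E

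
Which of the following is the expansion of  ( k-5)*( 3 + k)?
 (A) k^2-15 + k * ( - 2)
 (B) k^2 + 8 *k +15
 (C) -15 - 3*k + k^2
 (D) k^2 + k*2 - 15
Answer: A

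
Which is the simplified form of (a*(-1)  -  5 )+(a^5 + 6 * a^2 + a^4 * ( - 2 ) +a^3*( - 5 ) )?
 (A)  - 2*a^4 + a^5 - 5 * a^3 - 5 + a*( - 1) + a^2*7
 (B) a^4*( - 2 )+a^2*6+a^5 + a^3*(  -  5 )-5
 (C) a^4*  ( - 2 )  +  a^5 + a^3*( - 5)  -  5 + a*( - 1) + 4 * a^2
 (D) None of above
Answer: D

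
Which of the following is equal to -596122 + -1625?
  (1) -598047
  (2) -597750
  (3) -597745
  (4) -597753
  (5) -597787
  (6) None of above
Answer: 6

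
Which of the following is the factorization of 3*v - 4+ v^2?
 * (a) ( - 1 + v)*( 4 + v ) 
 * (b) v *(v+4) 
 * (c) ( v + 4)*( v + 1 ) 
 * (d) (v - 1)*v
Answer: a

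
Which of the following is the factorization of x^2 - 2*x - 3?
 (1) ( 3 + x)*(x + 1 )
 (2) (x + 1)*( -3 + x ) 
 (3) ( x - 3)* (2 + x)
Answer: 2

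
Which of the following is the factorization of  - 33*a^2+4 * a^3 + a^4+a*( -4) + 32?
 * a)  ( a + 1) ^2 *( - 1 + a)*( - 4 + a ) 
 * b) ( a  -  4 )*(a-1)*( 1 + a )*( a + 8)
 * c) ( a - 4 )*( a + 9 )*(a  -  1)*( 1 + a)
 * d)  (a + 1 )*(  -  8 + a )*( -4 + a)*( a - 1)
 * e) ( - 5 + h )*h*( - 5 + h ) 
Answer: b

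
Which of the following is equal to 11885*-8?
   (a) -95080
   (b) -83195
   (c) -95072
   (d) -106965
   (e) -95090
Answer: a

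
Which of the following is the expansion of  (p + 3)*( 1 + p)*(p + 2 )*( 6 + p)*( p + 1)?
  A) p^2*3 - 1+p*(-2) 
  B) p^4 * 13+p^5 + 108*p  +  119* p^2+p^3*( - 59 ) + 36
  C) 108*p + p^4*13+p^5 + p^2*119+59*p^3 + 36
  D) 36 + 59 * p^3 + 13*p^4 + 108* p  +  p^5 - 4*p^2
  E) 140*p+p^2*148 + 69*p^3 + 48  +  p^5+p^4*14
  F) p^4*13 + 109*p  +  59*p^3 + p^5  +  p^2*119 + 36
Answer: C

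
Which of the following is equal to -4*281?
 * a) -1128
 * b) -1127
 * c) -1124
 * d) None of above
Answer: c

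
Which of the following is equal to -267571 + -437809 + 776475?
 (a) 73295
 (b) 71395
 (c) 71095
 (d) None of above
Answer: c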